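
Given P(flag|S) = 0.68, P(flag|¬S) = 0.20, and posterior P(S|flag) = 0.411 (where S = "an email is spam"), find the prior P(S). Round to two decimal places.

Bayes' rule in odds form gives O(S|E) = O(S)·[P(E|S)/P(E|¬S)], hence O(S) = O(S|E)/LR.
Posterior odds = 0.411/(1−0.411) = 0.6978. LR = 0.68/0.20 = 3.4000.
Prior odds = 0.6978/3.4000 = 0.2052, so P(S) = 0.2052/(1+0.2052) ≈ 0.17.

P(S) = 0.17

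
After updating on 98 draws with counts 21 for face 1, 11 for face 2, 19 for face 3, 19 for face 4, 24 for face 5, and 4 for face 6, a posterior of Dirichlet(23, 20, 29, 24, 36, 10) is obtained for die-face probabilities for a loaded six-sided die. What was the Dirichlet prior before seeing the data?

Dirichlet(2, 9, 10, 5, 12, 6)

For a Dirichlet(α) prior with multinomial counts c, the posterior is Dirichlet(α + c) componentwise.
Subtract each count from the matching posterior parameter: 23−21=2, 20−11=9, 29−19=10, 24−19=5, 36−24=12, 10−4=6.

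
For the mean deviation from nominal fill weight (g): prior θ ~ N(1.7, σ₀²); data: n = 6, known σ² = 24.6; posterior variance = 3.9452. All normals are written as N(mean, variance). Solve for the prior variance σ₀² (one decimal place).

Posterior precision equals prior precision plus data precision: 1/σ_n² = 1/σ₀² + n/σ².
So 1/σ₀² = 1/3.9452 − 6/24.6 = 0.253473 − 0.243902 = 0.009571.
Hence σ₀² = 1/0.009571 ≈ 104.5.

σ₀² = 104.5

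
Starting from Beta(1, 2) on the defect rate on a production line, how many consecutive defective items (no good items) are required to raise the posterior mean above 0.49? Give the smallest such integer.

After k defective items and 0 good items the posterior is Beta(1+k, 2), with mean (1+k)/(1+2+k).
Set (1+k)/(3+k) > 0.49 and solve: k > (0.49·3 − 1)/(1 − 0.49) = 0.922.
The smallest integer exceeding 0.922 is 1, and checking k=1: (2)/(4) = 0.5000 > 0.49.

k = 1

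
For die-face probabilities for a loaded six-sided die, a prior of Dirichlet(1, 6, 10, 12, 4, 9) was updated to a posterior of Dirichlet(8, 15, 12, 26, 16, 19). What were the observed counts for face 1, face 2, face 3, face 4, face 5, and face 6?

For a Dirichlet(α) prior with multinomial counts c, the posterior is Dirichlet(α + c) componentwise.
Counts are posterior − prior componentwise: 8−1=7, 15−6=9, 12−10=2, 26−12=14, 16−4=12, 19−9=10.

counts (7, 9, 2, 14, 12, 10)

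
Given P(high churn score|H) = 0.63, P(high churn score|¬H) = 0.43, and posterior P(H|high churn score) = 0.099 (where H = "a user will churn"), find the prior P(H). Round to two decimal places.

P(H) = 0.07

Bayes' rule in odds form gives O(H|E) = O(H)·[P(E|H)/P(E|¬H)], hence O(H) = O(H|E)/LR.
Posterior odds = 0.099/(1−0.099) = 0.1099. LR = 0.63/0.43 = 1.4651.
Prior odds = 0.1099/1.4651 = 0.0750, so P(H) = 0.0750/(1+0.0750) ≈ 0.07.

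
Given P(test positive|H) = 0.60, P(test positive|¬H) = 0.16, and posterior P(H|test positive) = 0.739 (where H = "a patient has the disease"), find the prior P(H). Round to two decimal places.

P(H) = 0.43

In odds form, posterior odds = prior odds × likelihood ratio, so prior odds = posterior odds ÷ LR.
Posterior odds = 0.739/(1−0.739) = 2.8314. LR = 0.60/0.16 = 3.7500.
Prior odds = 2.8314/3.7500 = 0.7550, so P(H) = 0.7550/(1+0.7550) ≈ 0.43.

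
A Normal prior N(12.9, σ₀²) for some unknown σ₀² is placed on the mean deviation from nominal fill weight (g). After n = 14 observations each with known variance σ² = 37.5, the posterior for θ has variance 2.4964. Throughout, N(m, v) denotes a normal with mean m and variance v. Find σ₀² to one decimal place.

σ₀² = 36.7

For the Normal–Normal model with known σ², precisions add: τ_n = τ₀ + n/σ².
So 1/σ₀² = 1/2.4964 − 14/37.5 = 0.400577 − 0.373333 = 0.027244.
Hence σ₀² = 1/0.027244 ≈ 36.7.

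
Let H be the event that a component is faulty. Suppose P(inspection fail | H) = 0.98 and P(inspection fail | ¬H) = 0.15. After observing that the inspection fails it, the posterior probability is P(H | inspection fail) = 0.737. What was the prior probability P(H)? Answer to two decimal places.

P(H) = 0.30

Bayes' rule in odds form gives O(H|E) = O(H)·[P(E|H)/P(E|¬H)], hence O(H) = O(H|E)/LR.
Posterior odds = 0.737/(1−0.737) = 2.8023. LR = 0.98/0.15 = 6.5333.
Prior odds = 2.8023/6.5333 = 0.4289, so P(H) = 0.4289/(1+0.4289) ≈ 0.30.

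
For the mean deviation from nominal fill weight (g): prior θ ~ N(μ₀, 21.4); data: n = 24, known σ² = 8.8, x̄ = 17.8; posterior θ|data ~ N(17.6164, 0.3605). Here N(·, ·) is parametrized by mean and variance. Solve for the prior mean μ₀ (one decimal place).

With known observation variance, the Normal–Normal posterior has precision τ_n = τ₀ + n/σ² and mean μ_n = (τ₀μ₀ + (n/σ²)x̄)/τ_n.
Here τ₀ = 1/21.4 = 0.046729 and τ_data = 24/8.8 = 2.727273, so τ_n = 2.774002.
Rearranging for μ₀: μ₀ = (μ_n·τ_n − τ_data·x̄)/τ₀ = (17.6164·2.774002 − 2.727273·17.8) / 0.046729 = 0.322469/0.046729 ≈ 6.9.

μ₀ = 6.9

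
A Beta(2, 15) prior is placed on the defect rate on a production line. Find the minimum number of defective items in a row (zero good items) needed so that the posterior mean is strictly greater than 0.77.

After k defective items and 0 good items the posterior is Beta(2+k, 15), with mean (2+k)/(2+15+k).
Set (2+k)/(17+k) > 0.77 and solve: k > (0.77·17 − 2)/(1 − 0.77) = 48.217.
The smallest integer exceeding 48.217 is 49, and checking k=49: (51)/(66) = 0.7727 > 0.77.

k = 49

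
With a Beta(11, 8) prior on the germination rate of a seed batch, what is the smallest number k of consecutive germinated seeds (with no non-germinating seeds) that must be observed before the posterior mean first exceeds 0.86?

After k germinated seeds and 0 non-germinating seeds the posterior is Beta(11+k, 8), with mean (11+k)/(11+8+k).
Set (11+k)/(19+k) > 0.86 and solve: k > (0.86·19 − 11)/(1 − 0.86) = 38.143.
The smallest integer exceeding 38.143 is 39, and checking k=39: (50)/(58) = 0.8621 > 0.86.

k = 39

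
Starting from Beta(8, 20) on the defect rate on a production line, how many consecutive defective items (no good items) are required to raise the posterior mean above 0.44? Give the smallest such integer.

k = 8

After k defective items and 0 good items the posterior is Beta(8+k, 20), with mean (8+k)/(8+20+k).
Set (8+k)/(28+k) > 0.44 and solve: k > (0.44·28 − 8)/(1 − 0.44) = 7.714.
The smallest integer exceeding 7.714 is 8.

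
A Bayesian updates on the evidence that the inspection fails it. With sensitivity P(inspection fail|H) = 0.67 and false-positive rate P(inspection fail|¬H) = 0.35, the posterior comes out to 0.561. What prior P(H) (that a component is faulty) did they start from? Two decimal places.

Bayes' rule in odds form gives O(H|E) = O(H)·[P(E|H)/P(E|¬H)], hence O(H) = O(H|E)/LR.
Posterior odds = 0.561/(1−0.561) = 1.2779. LR = 0.67/0.35 = 1.9143.
Prior odds = 1.2779/1.9143 = 0.6676, so P(H) = 0.6676/(1+0.6676) ≈ 0.40.

P(H) = 0.40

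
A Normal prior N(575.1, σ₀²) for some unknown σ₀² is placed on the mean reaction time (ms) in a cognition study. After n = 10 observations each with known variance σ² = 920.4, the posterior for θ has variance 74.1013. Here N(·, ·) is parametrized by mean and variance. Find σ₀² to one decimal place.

σ₀² = 380.2

For the Normal–Normal model with known σ², precisions add: τ_n = τ₀ + n/σ².
So 1/σ₀² = 1/74.1013 − 10/920.4 = 0.013495 − 0.010865 = 0.002630.
Hence σ₀² = 1/0.002630 ≈ 380.2.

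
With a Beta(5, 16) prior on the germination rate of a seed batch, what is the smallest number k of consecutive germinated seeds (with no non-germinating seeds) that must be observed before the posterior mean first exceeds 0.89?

After k germinated seeds and 0 non-germinating seeds the posterior is Beta(5+k, 16), with mean (5+k)/(5+16+k).
Set (5+k)/(21+k) > 0.89 and solve: k > (0.89·21 − 5)/(1 − 0.89) = 124.455.
The smallest integer exceeding 124.455 is 125, and checking k=125: (130)/(146) = 0.8904 > 0.89.

k = 125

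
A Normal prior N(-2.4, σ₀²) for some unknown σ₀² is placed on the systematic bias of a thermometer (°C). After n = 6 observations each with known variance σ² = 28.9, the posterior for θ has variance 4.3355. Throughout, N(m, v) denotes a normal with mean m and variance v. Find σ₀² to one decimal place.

Posterior precision equals prior precision plus data precision: 1/σ_n² = 1/σ₀² + n/σ².
So 1/σ₀² = 1/4.3355 − 6/28.9 = 0.230654 − 0.207612 = 0.023042.
Hence σ₀² = 1/0.023042 ≈ 43.4.

σ₀² = 43.4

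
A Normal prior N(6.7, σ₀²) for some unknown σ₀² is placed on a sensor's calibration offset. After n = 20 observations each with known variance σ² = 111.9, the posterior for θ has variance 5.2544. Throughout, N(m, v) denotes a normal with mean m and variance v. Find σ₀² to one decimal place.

σ₀² = 86.3

Posterior precision equals prior precision plus data precision: 1/σ_n² = 1/σ₀² + n/σ².
So 1/σ₀² = 1/5.2544 − 20/111.9 = 0.190317 − 0.178731 = 0.011586.
Hence σ₀² = 1/0.011586 ≈ 86.3.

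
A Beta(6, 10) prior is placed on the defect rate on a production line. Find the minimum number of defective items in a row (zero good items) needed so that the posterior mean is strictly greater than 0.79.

k = 32

After k defective items and 0 good items the posterior is Beta(6+k, 10), with mean (6+k)/(6+10+k).
Set (6+k)/(16+k) > 0.79 and solve: k > (0.79·16 − 6)/(1 − 0.79) = 31.619.
The smallest integer exceeding 31.619 is 32.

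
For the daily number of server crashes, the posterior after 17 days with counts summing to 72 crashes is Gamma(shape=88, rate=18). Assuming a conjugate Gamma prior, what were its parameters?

Gamma(shape=16, rate=1)

Gamma–Poisson conjugacy: posterior shape = α + Σxᵢ, posterior rate = β + n.
So α = 88 − 72 = 16 and β = 18 − 17 = 1.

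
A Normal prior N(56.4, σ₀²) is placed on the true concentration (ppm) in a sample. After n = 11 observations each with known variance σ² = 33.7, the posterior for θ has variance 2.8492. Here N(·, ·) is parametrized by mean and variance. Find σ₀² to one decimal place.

Posterior precision equals prior precision plus data precision: 1/σ_n² = 1/σ₀² + n/σ².
So 1/σ₀² = 1/2.8492 − 11/33.7 = 0.350976 − 0.326409 = 0.024567.
Hence σ₀² = 1/0.024567 ≈ 40.7.

σ₀² = 40.7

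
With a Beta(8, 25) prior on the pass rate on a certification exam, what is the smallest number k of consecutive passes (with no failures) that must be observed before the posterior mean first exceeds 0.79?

After k passes and 0 failures the posterior is Beta(8+k, 25), with mean (8+k)/(8+25+k).
Set (8+k)/(33+k) > 0.79 and solve: k > (0.79·33 − 8)/(1 − 0.79) = 86.048.
The smallest integer exceeding 86.048 is 87.

k = 87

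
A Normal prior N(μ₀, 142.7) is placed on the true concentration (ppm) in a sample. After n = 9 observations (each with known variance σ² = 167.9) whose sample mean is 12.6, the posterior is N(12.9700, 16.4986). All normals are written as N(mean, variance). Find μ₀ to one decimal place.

μ₀ = 15.8

With known observation variance, the Normal–Normal posterior has precision τ_n = τ₀ + n/σ² and mean μ_n = (τ₀μ₀ + (n/σ²)x̄)/τ_n.
Here τ₀ = 1/142.7 = 0.007008 and τ_data = 9/167.9 = 0.053603, so τ_n = 0.060611.
Rearranging for μ₀: μ₀ = (μ_n·τ_n − τ_data·x̄)/τ₀ = (12.9700·0.060611 − 0.053603·12.6) / 0.007008 = 0.110727/0.007008 ≈ 15.8.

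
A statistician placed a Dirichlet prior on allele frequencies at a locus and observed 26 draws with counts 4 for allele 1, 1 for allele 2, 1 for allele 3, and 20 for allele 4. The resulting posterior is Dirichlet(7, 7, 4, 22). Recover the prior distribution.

Dirichlet(3, 6, 3, 2)

For a Dirichlet(α) prior with multinomial counts c, the posterior is Dirichlet(α + c) componentwise.
Subtract each count from the matching posterior parameter: 7−4=3, 7−1=6, 4−1=3, 22−20=2.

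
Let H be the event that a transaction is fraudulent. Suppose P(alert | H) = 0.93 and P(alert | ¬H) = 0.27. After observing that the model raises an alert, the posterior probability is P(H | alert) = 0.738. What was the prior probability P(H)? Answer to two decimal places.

P(H) = 0.45

Bayes' rule in odds form gives O(H|E) = O(H)·[P(E|H)/P(E|¬H)], hence O(H) = O(H|E)/LR.
Posterior odds = 0.738/(1−0.738) = 2.8168. LR = 0.93/0.27 = 3.4444.
Prior odds = 2.8168/3.4444 = 0.8178, so P(H) = 0.8178/(1+0.8178) ≈ 0.45.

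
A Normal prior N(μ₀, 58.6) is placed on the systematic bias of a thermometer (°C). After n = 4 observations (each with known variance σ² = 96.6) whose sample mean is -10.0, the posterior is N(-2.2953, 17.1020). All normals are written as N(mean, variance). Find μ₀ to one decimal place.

μ₀ = 16.4

With known observation variance, the Normal–Normal posterior has precision τ_n = τ₀ + n/σ² and mean μ_n = (τ₀μ₀ + (n/σ²)x̄)/τ_n.
Here τ₀ = 1/58.6 = 0.017065 and τ_data = 4/96.6 = 0.041408, so τ_n = 0.058473.
Rearranging for μ₀: μ₀ = (μ_n·τ_n − τ_data·x̄)/τ₀ = (-2.2953·0.058473 − 0.041408·-10.0) / 0.017065 = 0.279867/0.017065 ≈ 16.4.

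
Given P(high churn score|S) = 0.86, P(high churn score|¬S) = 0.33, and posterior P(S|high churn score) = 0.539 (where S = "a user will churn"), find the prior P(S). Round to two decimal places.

Bayes' rule in odds form gives O(S|E) = O(S)·[P(E|S)/P(E|¬S)], hence O(S) = O(S|E)/LR.
Posterior odds = 0.539/(1−0.539) = 1.1692. LR = 0.86/0.33 = 2.6061.
Prior odds = 1.1692/2.6061 = 0.4486, so P(S) = 0.4486/(1+0.4486) ≈ 0.31.

P(S) = 0.31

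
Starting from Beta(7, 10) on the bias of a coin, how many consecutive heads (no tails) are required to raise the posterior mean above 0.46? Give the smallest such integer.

k = 2

After k heads and 0 tails the posterior is Beta(7+k, 10), with mean (7+k)/(7+10+k).
Set (7+k)/(17+k) > 0.46 and solve: k > (0.46·17 − 7)/(1 − 0.46) = 1.519.
The smallest integer exceeding 1.519 is 2, and checking k=2: (9)/(19) = 0.4737 > 0.46.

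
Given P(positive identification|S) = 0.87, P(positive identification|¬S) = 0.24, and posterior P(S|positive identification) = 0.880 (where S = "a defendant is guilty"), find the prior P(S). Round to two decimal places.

P(S) = 0.67

In odds form, posterior odds = prior odds × likelihood ratio, so prior odds = posterior odds ÷ LR.
Posterior odds = 0.880/(1−0.880) = 7.3333. LR = 0.87/0.24 = 3.6250.
Prior odds = 7.3333/3.6250 = 2.0230, so P(S) = 2.0230/(1+2.0230) ≈ 0.67.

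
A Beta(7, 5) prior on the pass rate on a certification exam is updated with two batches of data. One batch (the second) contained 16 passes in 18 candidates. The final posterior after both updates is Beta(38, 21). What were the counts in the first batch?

Because Beta–binomial updating is additive in the counts, the combined data contributed (α_post−α_prior, β_post−β_prior) successes and failures.
Total across both batches: 38−7=31 passes, 21−5=16 failures.
Subtract the second batch: 31−16=15 passes and 16−2=14 failures.

15 passes and 14 failures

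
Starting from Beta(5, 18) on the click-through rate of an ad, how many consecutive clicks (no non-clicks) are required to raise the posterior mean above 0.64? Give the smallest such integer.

k = 28

After k clicks and 0 non-clicks the posterior is Beta(5+k, 18), with mean (5+k)/(5+18+k).
Set (5+k)/(23+k) > 0.64 and solve: k > (0.64·23 − 5)/(1 − 0.64) = 27.000.
The smallest integer exceeding 27.000 is 28.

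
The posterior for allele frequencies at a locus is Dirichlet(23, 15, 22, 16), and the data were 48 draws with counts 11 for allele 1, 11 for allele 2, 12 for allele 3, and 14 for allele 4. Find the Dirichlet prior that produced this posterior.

For a Dirichlet(α) prior with multinomial counts c, the posterior is Dirichlet(α + c) componentwise.
Subtract each count from the matching posterior parameter: 23−11=12, 15−11=4, 22−12=10, 16−14=2.

Dirichlet(12, 4, 10, 2)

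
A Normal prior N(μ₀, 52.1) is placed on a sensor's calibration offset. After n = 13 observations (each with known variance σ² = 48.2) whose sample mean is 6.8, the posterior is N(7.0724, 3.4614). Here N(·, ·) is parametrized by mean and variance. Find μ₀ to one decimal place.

The posterior mean is a precision-weighted average: μ_n = (τ₀μ₀ + τ_data·x̄)/(τ₀+τ_data), with τ₀=1/σ₀² and τ_data=n/σ².
Here τ₀ = 1/52.1 = 0.019194 and τ_data = 13/48.2 = 0.269710, so τ_n = 0.288904.
Rearranging for μ₀: μ₀ = (μ_n·τ_n − τ_data·x̄)/τ₀ = (7.0724·0.288904 − 0.269710·6.8) / 0.019194 = 0.209217/0.019194 ≈ 10.9.

μ₀ = 10.9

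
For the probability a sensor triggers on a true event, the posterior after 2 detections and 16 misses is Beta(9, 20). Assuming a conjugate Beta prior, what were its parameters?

A Beta(a, b) prior with s successes and f failures in binomial data gives a Beta(a+s, b+f) posterior.
So a = 9 − 2 = 7 and b = 20 − 16 = 4.

Beta(7, 4)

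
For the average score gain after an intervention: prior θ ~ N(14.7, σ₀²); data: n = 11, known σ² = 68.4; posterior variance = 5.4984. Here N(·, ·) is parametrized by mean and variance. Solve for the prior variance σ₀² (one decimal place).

σ₀² = 47.5

Posterior precision equals prior precision plus data precision: 1/σ_n² = 1/σ₀² + n/σ².
So 1/σ₀² = 1/5.4984 − 11/68.4 = 0.181871 − 0.160819 = 0.021052.
Hence σ₀² = 1/0.021052 ≈ 47.5.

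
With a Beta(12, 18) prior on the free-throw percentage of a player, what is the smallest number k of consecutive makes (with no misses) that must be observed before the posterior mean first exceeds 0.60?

k = 16

After k makes and 0 misses the posterior is Beta(12+k, 18), with mean (12+k)/(12+18+k).
Set (12+k)/(30+k) > 0.60 and solve: k > (0.60·30 − 12)/(1 − 0.60) = 15.000.
The smallest integer exceeding 15.000 is 16.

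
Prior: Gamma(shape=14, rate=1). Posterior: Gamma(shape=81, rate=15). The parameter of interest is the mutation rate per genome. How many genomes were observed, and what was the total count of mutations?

A Gamma(α, β) prior (rate parametrization) on a Poisson rate with n observations summing to S gives posterior Gamma(α+S, β+n).
Matching: Σxᵢ = 81 − 14 = 67 and n = 15 − 1 = 14.

n = 14 genomes with total 67 mutations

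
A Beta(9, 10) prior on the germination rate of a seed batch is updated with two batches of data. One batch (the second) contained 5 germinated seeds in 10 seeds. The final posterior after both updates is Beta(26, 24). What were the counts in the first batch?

12 germinated seeds and 9 non-germinating seeds

Sequential conjugate updates are equivalent to a single update on the pooled data, so total successes = posterior α − prior α and total failures = posterior β − prior β.
Total across both batches: 26−9=17 germinated seeds, 24−10=14 non-germinating seeds.
Subtract the second batch: 17−5=12 germinated seeds and 14−5=9 non-germinating seeds.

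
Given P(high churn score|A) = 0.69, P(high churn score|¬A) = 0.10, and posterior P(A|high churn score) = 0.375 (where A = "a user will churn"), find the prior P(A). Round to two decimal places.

In odds form, posterior odds = prior odds × likelihood ratio, so prior odds = posterior odds ÷ LR.
Posterior odds = 0.375/(1−0.375) = 0.6000. LR = 0.69/0.10 = 6.9000.
Prior odds = 0.6000/6.9000 = 0.0870, so P(A) = 0.0870/(1+0.0870) ≈ 0.08.

P(A) = 0.08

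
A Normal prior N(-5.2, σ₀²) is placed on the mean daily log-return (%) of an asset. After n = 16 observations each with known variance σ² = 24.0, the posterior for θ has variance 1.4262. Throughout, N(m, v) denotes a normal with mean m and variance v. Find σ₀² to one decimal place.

For the Normal–Normal model with known σ², precisions add: τ_n = τ₀ + n/σ².
So 1/σ₀² = 1/1.4262 − 16/24.0 = 0.701164 − 0.666667 = 0.034497.
Hence σ₀² = 1/0.034497 ≈ 29.0.

σ₀² = 29.0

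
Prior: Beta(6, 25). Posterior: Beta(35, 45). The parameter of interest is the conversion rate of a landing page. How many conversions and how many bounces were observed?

29 conversions and 20 bounces

Under Beta–binomial conjugacy the posterior parameters are (a+s, b+f).
So s = 35 − 6 = 29 and f = 45 − 25 = 20.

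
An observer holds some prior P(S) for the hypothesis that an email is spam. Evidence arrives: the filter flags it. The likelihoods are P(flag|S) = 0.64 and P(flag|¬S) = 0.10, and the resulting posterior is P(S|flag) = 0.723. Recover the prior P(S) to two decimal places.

P(S) = 0.29

In odds form, posterior odds = prior odds × likelihood ratio, so prior odds = posterior odds ÷ LR.
Posterior odds = 0.723/(1−0.723) = 2.6101. LR = 0.64/0.10 = 6.4000.
Prior odds = 2.6101/6.4000 = 0.4078, so P(S) = 0.4078/(1+0.4078) ≈ 0.29.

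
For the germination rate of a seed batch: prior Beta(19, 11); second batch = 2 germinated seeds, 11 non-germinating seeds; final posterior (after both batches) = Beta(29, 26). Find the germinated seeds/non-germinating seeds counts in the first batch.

8 germinated seeds and 4 non-germinating seeds

Sequential conjugate updates are equivalent to a single update on the pooled data, so total successes = posterior α − prior α and total failures = posterior β − prior β.
Total across both batches: 29−19=10 germinated seeds, 26−11=15 non-germinating seeds.
Subtract the second batch: 10−2=8 germinated seeds and 15−11=4 non-germinating seeds.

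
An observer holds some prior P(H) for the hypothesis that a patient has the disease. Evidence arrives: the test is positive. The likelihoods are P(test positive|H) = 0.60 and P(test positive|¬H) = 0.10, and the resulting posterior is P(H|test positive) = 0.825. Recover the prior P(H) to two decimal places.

P(H) = 0.44

In odds form, posterior odds = prior odds × likelihood ratio, so prior odds = posterior odds ÷ LR.
Posterior odds = 0.825/(1−0.825) = 4.7143. LR = 0.60/0.10 = 6.0000.
Prior odds = 4.7143/6.0000 = 0.7857, so P(H) = 0.7857/(1+0.7857) ≈ 0.44.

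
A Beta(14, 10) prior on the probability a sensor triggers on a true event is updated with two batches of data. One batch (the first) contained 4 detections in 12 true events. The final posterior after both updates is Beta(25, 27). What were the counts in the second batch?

Because Beta–binomial updating is additive in the counts, the combined data contributed (α_post−α_prior, β_post−β_prior) successes and failures.
Total across both batches: 25−14=11 detections, 27−10=17 misses.
Subtract the first batch: 11−4=7 detections and 17−8=9 misses.

7 detections and 9 misses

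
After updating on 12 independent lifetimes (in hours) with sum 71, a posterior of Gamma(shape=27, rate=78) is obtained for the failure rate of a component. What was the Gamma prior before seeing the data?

Gamma(shape=15, rate=7)

Gamma–exponential conjugacy: posterior shape = α + n, posterior rate = β + Σtᵢ.
So α = 27 − 12 = 15 and β = 78 − 71 = 7.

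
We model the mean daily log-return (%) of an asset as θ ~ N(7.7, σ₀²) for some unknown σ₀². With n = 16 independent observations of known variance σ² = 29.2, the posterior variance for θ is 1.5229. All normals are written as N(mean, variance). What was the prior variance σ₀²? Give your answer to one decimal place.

σ₀² = 9.2

For the Normal–Normal model with known σ², precisions add: τ_n = τ₀ + n/σ².
So 1/σ₀² = 1/1.5229 − 16/29.2 = 0.656642 − 0.547945 = 0.108697.
Hence σ₀² = 1/0.108697 ≈ 9.2.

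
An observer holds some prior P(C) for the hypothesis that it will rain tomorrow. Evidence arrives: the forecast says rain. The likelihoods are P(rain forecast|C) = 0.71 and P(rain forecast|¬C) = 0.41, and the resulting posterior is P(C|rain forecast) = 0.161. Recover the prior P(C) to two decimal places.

P(C) = 0.10

In odds form, posterior odds = prior odds × likelihood ratio, so prior odds = posterior odds ÷ LR.
Posterior odds = 0.161/(1−0.161) = 0.1919. LR = 0.71/0.41 = 1.7317.
Prior odds = 0.1919/1.7317 = 0.1108, so P(C) = 0.1108/(1+0.1108) ≈ 0.10.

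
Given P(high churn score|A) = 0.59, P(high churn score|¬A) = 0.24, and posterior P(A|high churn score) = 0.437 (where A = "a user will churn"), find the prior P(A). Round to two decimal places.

P(A) = 0.24

In odds form, posterior odds = prior odds × likelihood ratio, so prior odds = posterior odds ÷ LR.
Posterior odds = 0.437/(1−0.437) = 0.7762. LR = 0.59/0.24 = 2.4583.
Prior odds = 0.7762/2.4583 = 0.3157, so P(A) = 0.3157/(1+0.3157) ≈ 0.24.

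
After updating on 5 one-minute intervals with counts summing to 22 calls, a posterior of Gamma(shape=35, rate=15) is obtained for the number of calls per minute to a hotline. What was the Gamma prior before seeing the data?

Gamma(shape=13, rate=10)

A Gamma(α, β) prior (rate parametrization) on a Poisson rate with n observations summing to S gives posterior Gamma(α+S, β+n).
So α = 35 − 22 = 13 and β = 15 − 5 = 10.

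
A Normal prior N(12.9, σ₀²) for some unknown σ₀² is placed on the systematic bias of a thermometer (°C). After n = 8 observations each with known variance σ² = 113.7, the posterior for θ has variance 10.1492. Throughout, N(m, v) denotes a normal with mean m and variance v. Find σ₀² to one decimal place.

Posterior precision equals prior precision plus data precision: 1/σ_n² = 1/σ₀² + n/σ².
So 1/σ₀² = 1/10.1492 − 8/113.7 = 0.098530 − 0.070361 = 0.028169.
Hence σ₀² = 1/0.028169 ≈ 35.5.

σ₀² = 35.5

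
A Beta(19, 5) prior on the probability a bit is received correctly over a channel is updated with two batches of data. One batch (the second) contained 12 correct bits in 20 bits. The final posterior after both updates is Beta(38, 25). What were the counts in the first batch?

7 correct bits and 12 errors

Because Beta–binomial updating is additive in the counts, the combined data contributed (α_post−α_prior, β_post−β_prior) successes and failures.
Total across both batches: 38−19=19 correct bits, 25−5=20 errors.
Subtract the second batch: 19−12=7 correct bits and 20−8=12 errors.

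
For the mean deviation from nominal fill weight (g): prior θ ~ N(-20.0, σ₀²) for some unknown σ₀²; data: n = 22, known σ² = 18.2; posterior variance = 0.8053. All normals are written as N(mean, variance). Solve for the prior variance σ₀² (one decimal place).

σ₀² = 30.3

Posterior precision equals prior precision plus data precision: 1/σ_n² = 1/σ₀² + n/σ².
So 1/σ₀² = 1/0.8053 − 22/18.2 = 1.241773 − 1.208791 = 0.032982.
Hence σ₀² = 1/0.032982 ≈ 30.3.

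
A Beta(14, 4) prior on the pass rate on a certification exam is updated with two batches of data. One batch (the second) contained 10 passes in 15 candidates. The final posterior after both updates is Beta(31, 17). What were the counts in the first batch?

7 passes and 8 failures

Because Beta–binomial updating is additive in the counts, the combined data contributed (α_post−α_prior, β_post−β_prior) successes and failures.
Total across both batches: 31−14=17 passes, 17−4=13 failures.
Subtract the second batch: 17−10=7 passes and 13−5=8 failures.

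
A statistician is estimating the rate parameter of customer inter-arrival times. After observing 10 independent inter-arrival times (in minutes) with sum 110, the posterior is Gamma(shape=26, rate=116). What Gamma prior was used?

For an exponential likelihood with a Gamma(α, β) prior on the rate, n observations with total T give posterior Gamma(α+n, β+T).
So α = 26 − 10 = 16 and β = 116 − 110 = 6.

Gamma(shape=16, rate=6)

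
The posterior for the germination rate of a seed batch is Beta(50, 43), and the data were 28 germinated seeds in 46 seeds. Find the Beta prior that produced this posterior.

A Beta(α, β) prior with s successes and f failures in binomial data gives a Beta(α+s, β+f) posterior.
So α = 50 − 28 = 22 and β = 43 − 18 = 25.

Beta(22, 25)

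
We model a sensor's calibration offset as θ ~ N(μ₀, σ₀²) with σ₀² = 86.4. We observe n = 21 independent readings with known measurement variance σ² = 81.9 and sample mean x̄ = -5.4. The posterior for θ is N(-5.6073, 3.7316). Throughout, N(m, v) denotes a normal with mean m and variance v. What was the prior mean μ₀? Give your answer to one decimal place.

μ₀ = -10.2

With known observation variance, the Normal–Normal posterior has precision τ_n = τ₀ + n/σ² and mean μ_n = (τ₀μ₀ + (n/σ²)x̄)/τ_n.
Here τ₀ = 1/86.4 = 0.011574 and τ_data = 21/81.9 = 0.256410, so τ_n = 0.267984.
Rearranging for μ₀: μ₀ = (μ_n·τ_n − τ_data·x̄)/τ₀ = (-5.6073·0.267984 − 0.256410·-5.4) / 0.011574 = -0.118053/0.011574 ≈ -10.2.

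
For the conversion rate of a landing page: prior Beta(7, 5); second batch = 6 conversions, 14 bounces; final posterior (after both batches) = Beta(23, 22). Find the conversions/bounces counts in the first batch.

Sequential conjugate updates are equivalent to a single update on the pooled data, so total successes = posterior α − prior α and total failures = posterior β − prior β.
Total across both batches: 23−7=16 conversions, 22−5=17 bounces.
Subtract the second batch: 16−6=10 conversions and 17−14=3 bounces.

10 conversions and 3 bounces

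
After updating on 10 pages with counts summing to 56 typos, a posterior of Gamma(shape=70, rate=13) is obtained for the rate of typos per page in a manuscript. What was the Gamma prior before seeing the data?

Gamma(shape=14, rate=3)

Gamma–Poisson conjugacy: posterior shape = α + Σxᵢ, posterior rate = β + n.
So α = 70 − 56 = 14 and β = 13 − 10 = 3.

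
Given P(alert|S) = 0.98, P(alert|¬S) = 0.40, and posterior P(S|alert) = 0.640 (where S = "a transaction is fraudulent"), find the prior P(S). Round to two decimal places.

In odds form, posterior odds = prior odds × likelihood ratio, so prior odds = posterior odds ÷ LR.
Posterior odds = 0.640/(1−0.640) = 1.7778. LR = 0.98/0.40 = 2.4500.
Prior odds = 1.7778/2.4500 = 0.7256, so P(S) = 0.7256/(1+0.7256) ≈ 0.42.

P(S) = 0.42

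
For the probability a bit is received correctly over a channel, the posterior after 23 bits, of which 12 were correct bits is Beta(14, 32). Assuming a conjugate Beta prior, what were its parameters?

Under Beta–binomial conjugacy the posterior parameters are (a+s, b+f).
So a = 14 − 12 = 2 and b = 32 − 11 = 21.

Beta(2, 21)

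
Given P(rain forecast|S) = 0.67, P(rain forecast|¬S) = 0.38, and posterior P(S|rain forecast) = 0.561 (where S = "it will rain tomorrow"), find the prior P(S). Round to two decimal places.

P(S) = 0.42

In odds form, posterior odds = prior odds × likelihood ratio, so prior odds = posterior odds ÷ LR.
Posterior odds = 0.561/(1−0.561) = 1.2779. LR = 0.67/0.38 = 1.7632.
Prior odds = 1.2779/1.7632 = 0.7248, so P(S) = 0.7248/(1+0.7248) ≈ 0.42.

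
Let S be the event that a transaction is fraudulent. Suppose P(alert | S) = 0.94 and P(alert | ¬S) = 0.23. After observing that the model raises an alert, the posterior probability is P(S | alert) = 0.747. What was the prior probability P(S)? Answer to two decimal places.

Bayes' rule in odds form gives O(S|E) = O(S)·[P(E|S)/P(E|¬S)], hence O(S) = O(S|E)/LR.
Posterior odds = 0.747/(1−0.747) = 2.9526. LR = 0.94/0.23 = 4.0870.
Prior odds = 2.9526/4.0870 = 0.7224, so P(S) = 0.7224/(1+0.7224) ≈ 0.42.

P(S) = 0.42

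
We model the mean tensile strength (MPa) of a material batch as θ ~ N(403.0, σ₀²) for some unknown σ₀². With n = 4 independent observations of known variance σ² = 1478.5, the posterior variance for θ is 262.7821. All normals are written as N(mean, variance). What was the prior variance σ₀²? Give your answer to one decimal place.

Posterior precision equals prior precision plus data precision: 1/σ_n² = 1/σ₀² + n/σ².
So 1/σ₀² = 1/262.7821 − 4/1478.5 = 0.003805 − 0.002705 = 0.001100.
Hence σ₀² = 1/0.001100 ≈ 909.1.

σ₀² = 909.1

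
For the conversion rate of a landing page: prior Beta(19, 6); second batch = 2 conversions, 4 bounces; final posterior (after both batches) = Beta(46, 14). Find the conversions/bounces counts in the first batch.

25 conversions and 4 bounces

Sequential conjugate updates are equivalent to a single update on the pooled data, so total successes = posterior α − prior α and total failures = posterior β − prior β.
Total across both batches: 46−19=27 conversions, 14−6=8 bounces.
Subtract the second batch: 27−2=25 conversions and 8−4=4 bounces.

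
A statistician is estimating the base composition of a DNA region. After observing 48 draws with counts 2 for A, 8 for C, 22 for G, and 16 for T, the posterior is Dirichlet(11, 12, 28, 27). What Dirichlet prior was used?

Dirichlet(9, 4, 6, 11)

For a Dirichlet(α) prior with multinomial counts c, the posterior is Dirichlet(α + c) componentwise.
Subtract each count from the matching posterior parameter: 11−2=9, 12−8=4, 28−22=6, 27−16=11.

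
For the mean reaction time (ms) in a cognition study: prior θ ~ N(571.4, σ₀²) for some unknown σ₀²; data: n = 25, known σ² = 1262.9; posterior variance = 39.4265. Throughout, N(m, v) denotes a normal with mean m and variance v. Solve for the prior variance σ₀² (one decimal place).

σ₀² = 179.6

Posterior precision equals prior precision plus data precision: 1/σ_n² = 1/σ₀² + n/σ².
So 1/σ₀² = 1/39.4265 − 25/1262.9 = 0.025364 − 0.019796 = 0.005568.
Hence σ₀² = 1/0.005568 ≈ 179.6.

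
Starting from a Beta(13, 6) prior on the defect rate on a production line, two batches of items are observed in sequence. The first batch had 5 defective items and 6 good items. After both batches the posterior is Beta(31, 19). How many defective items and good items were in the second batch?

13 defective items and 7 good items

Because Beta–binomial updating is additive in the counts, the combined data contributed (α_post−α_prior, β_post−β_prior) successes and failures.
Total across both batches: 31−13=18 defective items, 19−6=13 good items.
Subtract the first batch: 18−5=13 defective items and 13−6=7 good items.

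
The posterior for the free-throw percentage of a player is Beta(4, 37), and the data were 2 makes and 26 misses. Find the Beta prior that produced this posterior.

Beta(2, 11)

A Beta(α, β) prior with s successes and f failures in binomial data gives a Beta(α+s, β+f) posterior.
Subtract the data counts: 4−2=2, 37−26=11.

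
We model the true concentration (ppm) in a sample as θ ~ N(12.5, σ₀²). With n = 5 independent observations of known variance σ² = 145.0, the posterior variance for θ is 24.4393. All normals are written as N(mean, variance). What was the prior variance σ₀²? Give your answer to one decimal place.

σ₀² = 155.4

Posterior precision equals prior precision plus data precision: 1/σ_n² = 1/σ₀² + n/σ².
So 1/σ₀² = 1/24.4393 − 5/145.0 = 0.040918 − 0.034483 = 0.006435.
Hence σ₀² = 1/0.006435 ≈ 155.4.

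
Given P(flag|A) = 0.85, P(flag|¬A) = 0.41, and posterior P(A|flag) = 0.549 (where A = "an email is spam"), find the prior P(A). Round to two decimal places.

In odds form, posterior odds = prior odds × likelihood ratio, so prior odds = posterior odds ÷ LR.
Posterior odds = 0.549/(1−0.549) = 1.2173. LR = 0.85/0.41 = 2.0732.
Prior odds = 1.2173/2.0732 = 0.5872, so P(A) = 0.5872/(1+0.5872) ≈ 0.37.

P(A) = 0.37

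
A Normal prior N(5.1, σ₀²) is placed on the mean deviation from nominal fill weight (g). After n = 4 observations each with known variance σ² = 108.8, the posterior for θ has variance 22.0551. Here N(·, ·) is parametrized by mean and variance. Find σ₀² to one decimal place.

σ₀² = 116.6

For the Normal–Normal model with known σ², precisions add: τ_n = τ₀ + n/σ².
So 1/σ₀² = 1/22.0551 − 4/108.8 = 0.045341 − 0.036765 = 0.008576.
Hence σ₀² = 1/0.008576 ≈ 116.6.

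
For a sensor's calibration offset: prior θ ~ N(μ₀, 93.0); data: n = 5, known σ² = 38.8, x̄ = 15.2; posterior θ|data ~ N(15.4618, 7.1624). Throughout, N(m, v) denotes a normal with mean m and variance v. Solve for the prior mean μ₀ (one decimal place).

μ₀ = 18.6

With known observation variance, the Normal–Normal posterior has precision τ_n = τ₀ + n/σ² and mean μ_n = (τ₀μ₀ + (n/σ²)x̄)/τ_n.
Here τ₀ = 1/93.0 = 0.010753 and τ_data = 5/38.8 = 0.128866, so τ_n = 0.139619.
Rearranging for μ₀: μ₀ = (μ_n·τ_n − τ_data·x̄)/τ₀ = (15.4618·0.139619 − 0.128866·15.2) / 0.010753 = 0.199998/0.010753 ≈ 18.6.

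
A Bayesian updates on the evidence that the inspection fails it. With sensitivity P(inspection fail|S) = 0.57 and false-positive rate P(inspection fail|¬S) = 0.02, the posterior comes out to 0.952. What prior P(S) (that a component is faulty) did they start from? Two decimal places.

In odds form, posterior odds = prior odds × likelihood ratio, so prior odds = posterior odds ÷ LR.
Posterior odds = 0.952/(1−0.952) = 19.8333. LR = 0.57/0.02 = 28.5000.
Prior odds = 19.8333/28.5000 = 0.6959, so P(S) = 0.6959/(1+0.6959) ≈ 0.41.

P(S) = 0.41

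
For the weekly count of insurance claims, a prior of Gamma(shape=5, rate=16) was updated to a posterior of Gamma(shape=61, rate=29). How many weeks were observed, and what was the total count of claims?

Gamma–Poisson conjugacy: posterior shape = α + Σxᵢ, posterior rate = β + n.
Matching: Σxᵢ = 61 − 5 = 56 and n = 29 − 16 = 13.

n = 13 weeks with total 56 claims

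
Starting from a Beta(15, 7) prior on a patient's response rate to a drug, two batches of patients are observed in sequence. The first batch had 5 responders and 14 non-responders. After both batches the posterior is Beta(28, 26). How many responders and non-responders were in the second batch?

Sequential conjugate updates are equivalent to a single update on the pooled data, so total successes = posterior α − prior α and total failures = posterior β − prior β.
Total across both batches: 28−15=13 responders, 26−7=19 non-responders.
Subtract the first batch: 13−5=8 responders and 19−14=5 non-responders.

8 responders and 5 non-responders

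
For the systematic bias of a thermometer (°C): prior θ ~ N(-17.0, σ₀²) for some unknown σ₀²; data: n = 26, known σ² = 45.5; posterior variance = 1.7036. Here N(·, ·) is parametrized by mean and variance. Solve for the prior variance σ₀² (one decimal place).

σ₀² = 64.3

Posterior precision equals prior precision plus data precision: 1/σ_n² = 1/σ₀² + n/σ².
So 1/σ₀² = 1/1.7036 − 26/45.5 = 0.586992 − 0.571429 = 0.015563.
Hence σ₀² = 1/0.015563 ≈ 64.3.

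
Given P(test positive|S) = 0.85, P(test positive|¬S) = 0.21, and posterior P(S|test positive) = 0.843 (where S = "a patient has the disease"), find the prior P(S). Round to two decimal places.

Bayes' rule in odds form gives O(S|E) = O(S)·[P(E|S)/P(E|¬S)], hence O(S) = O(S|E)/LR.
Posterior odds = 0.843/(1−0.843) = 5.3694. LR = 0.85/0.21 = 4.0476.
Prior odds = 5.3694/4.0476 = 1.3266, so P(S) = 1.3266/(1+1.3266) ≈ 0.57.

P(S) = 0.57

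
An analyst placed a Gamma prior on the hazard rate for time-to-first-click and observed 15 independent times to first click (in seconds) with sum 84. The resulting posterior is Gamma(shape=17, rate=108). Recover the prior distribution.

Gamma(shape=2, rate=24)

For an exponential likelihood with a Gamma(α, β) prior on the rate, n observations with total T give posterior Gamma(α+n, β+T).
So α = 17 − 15 = 2 and β = 108 − 84 = 24.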